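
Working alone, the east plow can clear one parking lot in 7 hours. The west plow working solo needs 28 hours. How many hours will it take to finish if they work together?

Combined rate: 1/7 + 1/28 = (4 + 1)/28 = 5/28 per hour.
Time = 1 ÷ (5/28) = 28/5 hours.

28/5 hours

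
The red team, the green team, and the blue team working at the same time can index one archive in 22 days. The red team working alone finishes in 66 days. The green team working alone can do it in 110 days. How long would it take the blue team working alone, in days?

Combined rate is 1/22 per day.
Known contribution: 1/66 + 1/110 = (5 + 3)/330 = 8/330 = 4/165 per day.
So the blue team's rate is 1/22 − 4/165 = 7/330, meaning 330/7 days alone.

330/7 days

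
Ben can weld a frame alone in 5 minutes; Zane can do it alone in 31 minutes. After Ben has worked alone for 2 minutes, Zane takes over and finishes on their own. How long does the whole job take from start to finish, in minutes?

103/5 minutes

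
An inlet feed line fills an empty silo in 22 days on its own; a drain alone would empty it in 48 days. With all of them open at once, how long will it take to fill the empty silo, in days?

528/13 days

Net rate = 1/22 − 1/48 = (24 − 11)/528 = 13/528 per day.
Filling time = 1 ÷ (13/528) = 528/13 days.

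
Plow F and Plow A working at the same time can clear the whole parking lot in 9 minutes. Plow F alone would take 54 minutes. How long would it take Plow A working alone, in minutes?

Combined rate is 1/9 per minute.
Known contribution: 1/54 per minute.
So Plow A's rate is 1/9 − 1/54 = 5/54, meaning 54/5 minutes alone.

54/5 minutes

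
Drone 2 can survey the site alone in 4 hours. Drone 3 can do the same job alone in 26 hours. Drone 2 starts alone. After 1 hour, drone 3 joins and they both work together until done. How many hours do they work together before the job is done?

In the first 1 hour drone 2 alone does 1/4 of the job, leaving 3/4.
Once everyone is working, combined rate: 1/4 + 1/26 = (13 + 2)/52 = 15/52 per hour.
Remaining 3/4 at 15/52 per hour takes 13/5 hours.

13/5 hours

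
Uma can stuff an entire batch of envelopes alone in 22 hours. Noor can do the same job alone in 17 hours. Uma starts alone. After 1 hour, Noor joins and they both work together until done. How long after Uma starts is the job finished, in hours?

In the first 1 hour Uma alone does 1/22 of the job, leaving 21/22.
Once everyone is working, combined rate: 1/22 + 1/17 = (17 + 22)/374 = 39/374 per hour.
Remaining 21/22 at 39/374 per hour takes 119/13 hours.
Total from the start = 1 + 119/13 = 132/13 hours.

132/13 hours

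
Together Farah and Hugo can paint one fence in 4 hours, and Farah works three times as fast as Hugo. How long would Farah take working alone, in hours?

Let Hugo's rate be r; then Farah's rate is 3r, so together (3 + 1)r = 4r = 1/4.
Thus r = 1/16 per hour.
Hugo alone: 16 hours; Farah alone: 16/3 hours.

16/3 hours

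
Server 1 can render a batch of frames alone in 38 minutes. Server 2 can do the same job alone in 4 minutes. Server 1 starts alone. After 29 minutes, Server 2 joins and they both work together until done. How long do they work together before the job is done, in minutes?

6/7 minutes

In the first 29 minutes Server 1 alone does 29/38 of the job, leaving 9/38.
Once everyone is working, combined rate: 1/38 + 1/4 = (2 + 19)/76 = 21/76 per minute.
Remaining 9/38 at 21/76 per minute takes 6/7 minutes.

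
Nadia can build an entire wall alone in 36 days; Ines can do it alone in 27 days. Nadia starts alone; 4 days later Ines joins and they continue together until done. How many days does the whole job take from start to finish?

In 4 days Nadia does 4/36 = 1/9 of the job, leaving 8/9.
Nadia and Ines together work at 7/108 per day, so finishing takes 8/9 ÷ 7/108 = 96/7 days.
Total time = 4 + 96/7 = 124/7 days.

124/7 days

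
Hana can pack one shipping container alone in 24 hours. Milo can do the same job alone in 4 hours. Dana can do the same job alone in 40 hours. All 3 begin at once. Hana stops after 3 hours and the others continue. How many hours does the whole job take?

In the first 3 hours the combined rate is 19/60, so 19/20 of the job is done, leaving 1/20.
After Hana leaves the rate is 11/40 per hour; the remaining 1/20 takes 2/11 hours.
Total = 3 + 2/11 = 35/11 hours.

35/11 hours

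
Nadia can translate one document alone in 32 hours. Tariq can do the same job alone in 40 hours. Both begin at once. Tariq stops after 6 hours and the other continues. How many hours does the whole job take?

136/5 hours

In the first 6 hours the combined rate is 9/160, so 27/80 of the job is done, leaving 53/80.
After Tariq leaves the rate is 1/32 per hour; the remaining 53/80 takes 106/5 hours.
Total = 6 + 106/5 = 136/5 hours.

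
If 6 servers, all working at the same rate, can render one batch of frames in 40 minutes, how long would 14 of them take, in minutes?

120/7 minutes

Total work is 6·40 = 240 server-minutes.
With 14 servers: 240/14 = 120/7 minutes.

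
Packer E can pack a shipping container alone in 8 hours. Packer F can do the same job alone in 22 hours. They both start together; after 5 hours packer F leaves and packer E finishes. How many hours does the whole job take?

In the first 5 hours the combined rate is 15/88, so 75/88 of the job is done, leaving 13/88.
After packer F leaves the rate is 1/8 per hour; the remaining 13/88 takes 13/11 hours.
Total = 5 + 13/11 = 68/11 hours.

68/11 hours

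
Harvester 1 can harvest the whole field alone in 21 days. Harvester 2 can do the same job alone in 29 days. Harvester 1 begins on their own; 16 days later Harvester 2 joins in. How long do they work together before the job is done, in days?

29/10 days

In the first 16 days Harvester 1 alone does 16/21 of the job, leaving 5/21.
Once everyone is working, combined rate: 1/21 + 1/29 = (29 + 21)/609 = 50/609 per day.
Remaining 5/21 at 50/609 per day takes 29/10 days.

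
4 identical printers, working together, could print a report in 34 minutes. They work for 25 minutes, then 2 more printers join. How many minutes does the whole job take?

31 minutes

One printer does 1/136 of the job per minute.
After 25 minutes with 4 printers, 25/34 is done (9/34 left).
With 6 printers the rate is 6/136 = 3/68, so the rest takes 9/34 ÷ 3/68 = 6 minutes.
Total = 25 + 6 = 31 minutes.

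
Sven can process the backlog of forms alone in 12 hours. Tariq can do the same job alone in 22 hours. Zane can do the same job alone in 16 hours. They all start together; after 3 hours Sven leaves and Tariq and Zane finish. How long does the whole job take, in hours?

132/19 hours

In the first 3 hours the combined rate is 101/528, so 101/176 of the job is done, leaving 75/176.
After Sven leaves the rate is 19/176 per hour; the remaining 75/176 takes 75/19 hours.
Total = 3 + 75/19 = 132/19 hours.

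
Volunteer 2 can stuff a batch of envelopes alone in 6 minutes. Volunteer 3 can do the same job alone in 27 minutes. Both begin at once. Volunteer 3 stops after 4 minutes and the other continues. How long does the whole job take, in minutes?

In the first 4 minutes the combined rate is 11/54, so 22/27 of the job is done, leaving 5/27.
After volunteer 3 leaves the rate is 1/6 per minute; the remaining 5/27 takes 10/9 minutes.
Total = 4 + 10/9 = 46/9 minutes.

46/9 minutes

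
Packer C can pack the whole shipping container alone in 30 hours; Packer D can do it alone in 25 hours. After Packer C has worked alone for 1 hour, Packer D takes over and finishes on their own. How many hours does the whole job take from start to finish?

151/6 hours

In 1 hour Packer C does 1/30 of the job, leaving 29/30.
Packer D works at 1/25 per hour, so finishing takes 29/30 ÷ 1/25 = 145/6 hours.
Total time = 1 + 145/6 = 151/6 hours.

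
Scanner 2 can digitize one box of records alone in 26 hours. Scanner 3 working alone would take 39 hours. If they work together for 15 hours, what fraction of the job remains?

1/26

Combined rate: 1/26 + 1/39 = (3 + 2)/78 = 5/78 per hour.
In 15 hours they complete 15·5/78 = 25/26 of the job.
So 1/26 remains.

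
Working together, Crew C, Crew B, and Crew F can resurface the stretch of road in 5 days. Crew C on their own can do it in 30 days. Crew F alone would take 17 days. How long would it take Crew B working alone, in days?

Combined rate is 1/5 per day.
Known contribution: 1/30 + 1/17 = (17 + 30)/510 = 47/510 per day.
So Crew B's rate is 1/5 − 47/510 = 11/102, meaning 102/11 days alone.

102/11 days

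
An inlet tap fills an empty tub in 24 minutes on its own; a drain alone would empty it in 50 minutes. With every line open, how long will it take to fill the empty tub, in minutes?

Net rate = 1/24 − 1/50 = (25 − 12)/600 = 13/600 per minute.
Filling time = 1 ÷ (13/600) = 600/13 minutes.

600/13 minutes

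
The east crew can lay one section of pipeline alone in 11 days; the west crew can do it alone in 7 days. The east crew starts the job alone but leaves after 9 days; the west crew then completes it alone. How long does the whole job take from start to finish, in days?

113/11 days

In 9 days the east crew does 9/11 of the job, leaving 2/11.
The west crew works at 1/7 per day, so finishing takes 2/11 ÷ 1/7 = 14/11 days.
Total time = 9 + 14/11 = 113/11 days.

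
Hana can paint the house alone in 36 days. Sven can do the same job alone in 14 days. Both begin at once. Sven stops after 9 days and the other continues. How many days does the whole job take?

90/7 days

In the first 9 days the combined rate is 25/252, so 25/28 of the job is done, leaving 3/28.
After Sven leaves the rate is 1/36 per day; the remaining 3/28 takes 27/7 days.
Total = 9 + 27/7 = 90/7 days.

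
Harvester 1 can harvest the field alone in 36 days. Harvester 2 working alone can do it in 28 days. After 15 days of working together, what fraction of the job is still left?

Combined rate: 1/36 + 1/28 = (7 + 9)/252 = 16/252 = 4/63 per day.
In 15 days they complete 15·4/63 = 20/21 of the job.
So 1/21 remains.

1/21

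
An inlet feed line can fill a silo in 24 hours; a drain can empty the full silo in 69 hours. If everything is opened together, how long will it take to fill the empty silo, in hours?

184/5 hours

Net rate = 1/24 − 1/69 = (23 − 8)/552 = 15/552 = 5/184 per hour.
Filling time = 1 ÷ (5/184) = 184/5 hours.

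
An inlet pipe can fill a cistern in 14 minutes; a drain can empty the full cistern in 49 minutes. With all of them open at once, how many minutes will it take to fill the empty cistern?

Net rate = 1/14 − 1/49 = (7 − 2)/98 = 5/98 per minute.
Filling time = 1 ÷ (5/98) = 98/5 minutes.

98/5 minutes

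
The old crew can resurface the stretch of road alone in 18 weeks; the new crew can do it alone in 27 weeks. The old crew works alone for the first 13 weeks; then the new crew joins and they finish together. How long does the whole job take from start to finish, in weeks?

16 weeks

In 13 weeks the old crew does 13/18 of the job, leaving 5/18.
The old crew and the new crew together work at 5/54 per week, so finishing takes 5/18 ÷ 5/54 = 3 weeks.
Total time = 13 + 3 = 16 weeks.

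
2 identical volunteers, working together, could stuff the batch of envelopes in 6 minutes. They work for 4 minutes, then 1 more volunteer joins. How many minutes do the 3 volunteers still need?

One volunteer does 1/12 of the job per minute.
After 4 minutes with 2 volunteers, 2/3 is done (1/3 left).
With 3 volunteers the rate is 3/12 = 1/4, so the rest takes 1/3 ÷ 1/4 = 4/3 minutes.

4/3 minutes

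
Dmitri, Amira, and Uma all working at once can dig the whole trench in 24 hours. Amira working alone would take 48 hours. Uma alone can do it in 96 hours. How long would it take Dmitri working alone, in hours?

96 hours

Combined rate is 1/24 per hour.
Known contribution: 1/48 + 1/96 = (2 + 1)/96 = 3/96 = 1/32 per hour.
So Dmitri's rate is 1/24 − 1/32 = 1/96, meaning 96 hours alone.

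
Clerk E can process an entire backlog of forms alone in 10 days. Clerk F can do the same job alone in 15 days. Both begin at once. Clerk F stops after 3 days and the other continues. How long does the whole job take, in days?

In the first 3 days the combined rate is 1/6, so 1/2 of the job is done, leaving 1/2.
After Clerk F leaves the rate is 1/10 per day; the remaining 1/2 takes 5 days.
Total = 3 + 5 = 8 days.

8 days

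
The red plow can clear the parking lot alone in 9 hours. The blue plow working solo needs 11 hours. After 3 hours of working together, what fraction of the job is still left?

13/33

Combined rate: 1/9 + 1/11 = (11 + 9)/99 = 20/99 per hour.
In 3 hours they complete 3·20/99 = 20/33 of the job.
So 13/33 remains.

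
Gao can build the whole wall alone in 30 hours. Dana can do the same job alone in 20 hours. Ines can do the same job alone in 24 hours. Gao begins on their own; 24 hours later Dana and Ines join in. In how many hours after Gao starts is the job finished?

In the first 24 hours Gao alone does 24/30 = 4/5 of the job, leaving 1/5.
Once everyone is working, combined rate: 1/30 + 1/20 + 1/24 = (4 + 6 + 5)/120 = 15/120 = 1/8 per hour.
Remaining 1/5 at 1/8 per hour takes 8/5 hours.
Total from the start = 24 + 8/5 = 128/5 hours.

128/5 hours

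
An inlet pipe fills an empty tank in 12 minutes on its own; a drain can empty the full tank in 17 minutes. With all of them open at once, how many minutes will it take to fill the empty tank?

204/5 minutes

Net rate = 1/12 − 1/17 = (17 − 12)/204 = 5/204 per minute.
Filling time = 1 ÷ (5/204) = 204/5 minutes.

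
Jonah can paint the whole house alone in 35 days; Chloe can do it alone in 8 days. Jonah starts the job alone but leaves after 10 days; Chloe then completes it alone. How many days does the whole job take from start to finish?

110/7 days

In 10 days Jonah does 10/35 = 2/7 of the job, leaving 5/7.
Chloe works at 1/8 per day, so finishing takes 5/7 ÷ 1/8 = 40/7 days.
Total time = 10 + 40/7 = 110/7 days.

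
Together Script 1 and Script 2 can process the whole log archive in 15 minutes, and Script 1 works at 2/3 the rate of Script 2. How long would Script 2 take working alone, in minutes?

25 minutes

Let Script 2's rate be r; then Script 1's rate is (2/3)r, so together (2/3 + 1)r = (5/3)r = 1/15.
Thus r = 1/25 per minute.
Script 2 alone: 25 minutes; Script 1 alone: 75/2 minutes.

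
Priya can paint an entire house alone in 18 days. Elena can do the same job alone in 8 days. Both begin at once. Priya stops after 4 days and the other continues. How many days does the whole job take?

56/9 days

In the first 4 days the combined rate is 13/72, so 13/18 of the job is done, leaving 5/18.
After Priya leaves the rate is 1/8 per day; the remaining 5/18 takes 20/9 days.
Total = 4 + 20/9 = 56/9 days.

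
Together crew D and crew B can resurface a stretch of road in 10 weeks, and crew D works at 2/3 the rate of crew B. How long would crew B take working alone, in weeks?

50/3 weeks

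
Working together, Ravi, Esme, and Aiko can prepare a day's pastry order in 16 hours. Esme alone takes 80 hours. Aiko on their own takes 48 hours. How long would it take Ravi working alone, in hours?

240/7 hours

Combined rate is 1/16 per hour.
Known contribution: 1/80 + 1/48 = (3 + 5)/240 = 8/240 = 1/30 per hour.
So Ravi's rate is 1/16 − 1/30 = 7/240, meaning 240/7 hours alone.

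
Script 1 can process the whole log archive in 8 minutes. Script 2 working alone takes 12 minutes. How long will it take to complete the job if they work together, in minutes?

With two workers the combined time is the product over the sum: 8·12/(8+12) = 96/20 = 24/5 minutes.

24/5 minutes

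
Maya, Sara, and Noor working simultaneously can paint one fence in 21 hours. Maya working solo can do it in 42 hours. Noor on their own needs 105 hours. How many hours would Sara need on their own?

70 hours

Combined rate is 1/21 per hour.
Known contribution: 1/42 + 1/105 = (5 + 2)/210 = 7/210 = 1/30 per hour.
So Sara's rate is 1/21 − 1/30 = 1/70, meaning 70 hours alone.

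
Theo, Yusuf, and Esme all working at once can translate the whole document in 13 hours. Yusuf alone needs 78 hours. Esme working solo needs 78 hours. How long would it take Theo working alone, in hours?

39/2 hours

Combined rate is 1/13 per hour.
Known contribution: 1/78 + 1/78 = (1 + 1)/78 = 2/78 = 1/39 per hour.
So Theo's rate is 1/13 − 1/39 = 2/39, meaning 39/2 hours alone.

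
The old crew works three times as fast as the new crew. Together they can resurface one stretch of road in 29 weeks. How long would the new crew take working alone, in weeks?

Let the new crew's rate be r; then the old crew's rate is 3r, so together (3 + 1)r = 4r = 1/29.
Thus r = 1/116 per week.
The new crew alone: 116 weeks; the old crew alone: 116/3 weeks.

116 weeks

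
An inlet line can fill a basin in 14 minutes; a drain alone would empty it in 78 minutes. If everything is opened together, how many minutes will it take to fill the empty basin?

273/16 minutes

Net rate = 1/14 − 1/78 = (39 − 7)/546 = 32/546 = 16/273 per minute.
Filling time = 1 ÷ (16/273) = 273/16 minutes.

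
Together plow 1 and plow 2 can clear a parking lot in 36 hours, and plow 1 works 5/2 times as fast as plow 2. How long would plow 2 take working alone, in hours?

126 hours

Let plow 2's rate be r; then plow 1's rate is (5/2)r, so together (5/2 + 1)r = (7/2)r = 1/36.
Thus r = 1/126 per hour.
Plow 2 alone: 126 hours; plow 1 alone: 252/5 hours.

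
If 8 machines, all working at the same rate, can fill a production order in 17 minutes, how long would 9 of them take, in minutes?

Total work is 8·17 = 136 machine-minutes.
With 9 machines: 136/9 minutes.

136/9 minutes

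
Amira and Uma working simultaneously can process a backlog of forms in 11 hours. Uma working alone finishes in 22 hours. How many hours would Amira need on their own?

22 hours

Combined rate is 1/11 per hour.
Known contribution: 1/22 per hour.
So Amira's rate is 1/11 − 1/22 = 1/22, meaning 22 hours alone.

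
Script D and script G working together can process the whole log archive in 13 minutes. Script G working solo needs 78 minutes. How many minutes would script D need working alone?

78/5 minutes

Combined rate is 1/13 per minute.
Known contribution: 1/78 per minute.
So script D's rate is 1/13 − 1/78 = 5/78, meaning 78/5 minutes alone.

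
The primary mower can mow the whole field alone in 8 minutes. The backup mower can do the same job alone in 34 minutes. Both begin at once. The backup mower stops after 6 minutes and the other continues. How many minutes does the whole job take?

In the first 6 minutes the combined rate is 21/136, so 63/68 of the job is done, leaving 5/68.
After the backup mower leaves the rate is 1/8 per minute; the remaining 5/68 takes 10/17 minutes.
Total = 6 + 10/17 = 112/17 minutes.

112/17 minutes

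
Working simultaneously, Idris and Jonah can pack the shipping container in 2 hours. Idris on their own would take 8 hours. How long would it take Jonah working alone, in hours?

Combined rate is 1/2 per hour.
Known contribution: 1/8 per hour.
So Jonah's rate is 1/2 − 1/8 = 3/8, meaning 8/3 hours alone.

8/3 hours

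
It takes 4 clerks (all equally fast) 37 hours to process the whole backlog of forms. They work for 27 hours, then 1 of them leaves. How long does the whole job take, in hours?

One clerk does 1/148 of the job per hour.
After 27 hours with 4 clerks, 27/37 is done (10/37 left).
With 3 clerks the rate is 3/148, so the rest takes 10/37 ÷ 3/148 = 40/3 hours.
Total = 27 + 40/3 = 121/3 hours.

121/3 hours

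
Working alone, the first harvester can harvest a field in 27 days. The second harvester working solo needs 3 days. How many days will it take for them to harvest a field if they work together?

27/10 days

Combined rate: 1/27 + 1/3 = (1 + 9)/27 = 10/27 per day.
Time = 1 ÷ (10/27) = 27/10 days.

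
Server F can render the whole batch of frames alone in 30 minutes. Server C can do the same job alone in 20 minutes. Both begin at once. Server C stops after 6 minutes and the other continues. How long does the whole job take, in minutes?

21 minutes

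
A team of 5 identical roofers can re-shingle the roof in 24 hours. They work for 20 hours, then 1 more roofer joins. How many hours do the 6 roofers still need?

One roofer does 1/120 of the job per hour.
After 20 hours with 5 roofers, 5/6 is done (1/6 left).
With 6 roofers the rate is 6/120 = 1/20, so the rest takes 1/6 ÷ 1/20 = 10/3 hours.

10/3 hours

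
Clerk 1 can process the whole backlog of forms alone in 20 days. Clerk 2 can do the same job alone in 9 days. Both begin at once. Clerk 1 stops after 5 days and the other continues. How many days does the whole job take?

In the first 5 days the combined rate is 29/180, so 29/36 of the job is done, leaving 7/36.
After Clerk 1 leaves the rate is 1/9 per day; the remaining 7/36 takes 7/4 days.
Total = 5 + 7/4 = 27/4 days.

27/4 days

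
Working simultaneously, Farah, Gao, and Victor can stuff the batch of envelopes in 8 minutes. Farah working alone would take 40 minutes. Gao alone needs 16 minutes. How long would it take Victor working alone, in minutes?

Combined rate is 1/8 per minute.
Known contribution: 1/40 + 1/16 = (2 + 5)/80 = 7/80 per minute.
So Victor's rate is 1/8 − 7/80 = 3/80, meaning 80/3 minutes alone.

80/3 minutes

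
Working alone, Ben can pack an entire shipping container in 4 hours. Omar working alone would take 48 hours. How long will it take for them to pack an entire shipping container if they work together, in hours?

Combined rate: 1/4 + 1/48 = (12 + 1)/48 = 13/48 per hour.
Time = 1 ÷ (13/48) = 48/13 hours.

48/13 hours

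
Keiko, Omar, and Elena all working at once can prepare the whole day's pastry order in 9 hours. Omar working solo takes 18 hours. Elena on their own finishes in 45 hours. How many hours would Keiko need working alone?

30 hours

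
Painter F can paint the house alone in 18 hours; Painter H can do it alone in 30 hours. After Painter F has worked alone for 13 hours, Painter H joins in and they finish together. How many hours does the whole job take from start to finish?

129/8 hours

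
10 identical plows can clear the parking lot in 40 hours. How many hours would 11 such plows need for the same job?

Total work is 10·40 = 400 plow-hours.
With 11 plows: 400/11 hours.

400/11 hours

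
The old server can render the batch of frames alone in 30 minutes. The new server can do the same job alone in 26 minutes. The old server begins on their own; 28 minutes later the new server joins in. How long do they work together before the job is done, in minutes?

13/14 minutes

In the first 28 minutes the old server alone does 28/30 = 14/15 of the job, leaving 1/15.
Once everyone is working, combined rate: 1/30 + 1/26 = (13 + 15)/390 = 28/390 = 14/195 per minute.
Remaining 1/15 at 14/195 per minute takes 13/14 minutes.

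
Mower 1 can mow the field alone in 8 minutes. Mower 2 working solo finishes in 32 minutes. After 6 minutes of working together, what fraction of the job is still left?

1/16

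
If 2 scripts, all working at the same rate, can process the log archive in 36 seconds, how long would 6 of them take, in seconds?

12 seconds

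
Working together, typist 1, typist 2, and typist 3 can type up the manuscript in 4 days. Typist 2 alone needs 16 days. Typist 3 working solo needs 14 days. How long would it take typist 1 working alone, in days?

112/13 days

Combined rate is 1/4 per day.
Known contribution: 1/16 + 1/14 = (7 + 8)/112 = 15/112 per day.
So typist 1's rate is 1/4 − 15/112 = 13/112, meaning 112/13 days alone.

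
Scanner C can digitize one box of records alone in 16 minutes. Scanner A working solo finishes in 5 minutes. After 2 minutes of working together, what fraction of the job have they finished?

Combined rate: 1/16 + 1/5 = (5 + 16)/80 = 21/80 per minute.
In 2 minutes they complete 2·21/80 = 21/40 of the job.

21/40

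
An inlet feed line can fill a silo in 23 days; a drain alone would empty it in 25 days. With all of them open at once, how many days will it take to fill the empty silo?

575/2 days

Net rate = 1/23 − 1/25 = (25 − 23)/575 = 2/575 per day.
Filling time = 1 ÷ (2/575) = 575/2 days.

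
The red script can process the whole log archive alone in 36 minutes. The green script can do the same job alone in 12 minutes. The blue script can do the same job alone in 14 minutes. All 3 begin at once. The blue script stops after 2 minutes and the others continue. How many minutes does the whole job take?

54/7 minutes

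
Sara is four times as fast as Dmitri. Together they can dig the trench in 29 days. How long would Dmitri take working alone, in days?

Let Dmitri's rate be r; then Sara's rate is 4r, so together (4 + 1)r = 5r = 1/29.
Thus r = 1/145 per day.
Dmitri alone: 145 days; Sara alone: 145/4 days.

145 days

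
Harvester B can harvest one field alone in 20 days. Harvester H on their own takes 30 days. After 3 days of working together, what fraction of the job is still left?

3/4

Combined rate: 1/20 + 1/30 = (3 + 2)/60 = 5/60 = 1/12 per day.
In 3 days they complete 3·1/12 = 1/4 of the job.
So 3/4 remains.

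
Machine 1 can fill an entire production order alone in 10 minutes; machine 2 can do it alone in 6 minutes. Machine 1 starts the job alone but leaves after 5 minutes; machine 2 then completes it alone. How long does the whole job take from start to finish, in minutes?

8 minutes

In 5 minutes machine 1 does 5/10 = 1/2 of the job, leaving 1/2.
Machine 2 works at 1/6 per minute, so finishing takes 1/2 ÷ 1/6 = 3 minutes.
Total time = 5 + 3 = 8 minutes.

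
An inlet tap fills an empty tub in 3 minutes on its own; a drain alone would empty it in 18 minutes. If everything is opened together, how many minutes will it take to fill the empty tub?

18/5 minutes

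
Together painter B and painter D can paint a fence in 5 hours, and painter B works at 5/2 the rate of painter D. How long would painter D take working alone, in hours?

Let painter D's rate be r; then painter B's rate is (5/2)r, so together (5/2 + 1)r = (7/2)r = 1/5.
Thus r = 2/35 per hour.
Painter D alone: 35/2 hours; painter B alone: 7 hours.

35/2 hours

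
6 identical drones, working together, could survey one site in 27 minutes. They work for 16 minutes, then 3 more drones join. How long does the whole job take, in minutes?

One drone does 1/162 of the job per minute.
After 16 minutes with 6 drones, 16/27 is done (11/27 left).
With 9 drones the rate is 9/162 = 1/18, so the rest takes 11/27 ÷ 1/18 = 22/3 minutes.
Total = 16 + 22/3 = 70/3 minutes.

70/3 minutes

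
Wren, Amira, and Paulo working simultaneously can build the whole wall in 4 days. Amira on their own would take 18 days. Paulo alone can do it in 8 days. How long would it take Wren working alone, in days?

72/5 days

Combined rate is 1/4 per day.
Known contribution: 1/18 + 1/8 = (4 + 9)/72 = 13/72 per day.
So Wren's rate is 1/4 − 13/72 = 5/72, meaning 72/5 days alone.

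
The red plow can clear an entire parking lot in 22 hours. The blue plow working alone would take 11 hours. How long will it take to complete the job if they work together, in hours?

22/3 hours

Combined rate: 1/22 + 1/11 = (1 + 2)/22 = 3/22 per hour.
Time = 1 ÷ (3/22) = 22/3 hours.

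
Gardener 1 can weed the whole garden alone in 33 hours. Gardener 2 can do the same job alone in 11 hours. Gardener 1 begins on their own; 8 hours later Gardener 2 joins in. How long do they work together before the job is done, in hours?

In the first 8 hours Gardener 1 alone does 8/33 of the job, leaving 25/33.
Once everyone is working, combined rate: 1/33 + 1/11 = (1 + 3)/33 = 4/33 per hour.
Remaining 25/33 at 4/33 per hour takes 25/4 hours.

25/4 hours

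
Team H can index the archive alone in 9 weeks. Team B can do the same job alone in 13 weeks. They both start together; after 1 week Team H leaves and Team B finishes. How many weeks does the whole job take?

In the first 1 week the combined rate is 22/117, so 22/117 of the job is done, leaving 95/117.
After Team H leaves the rate is 1/13 per week; the remaining 95/117 takes 95/9 weeks.
Total = 1 + 95/9 = 104/9 weeks.

104/9 weeks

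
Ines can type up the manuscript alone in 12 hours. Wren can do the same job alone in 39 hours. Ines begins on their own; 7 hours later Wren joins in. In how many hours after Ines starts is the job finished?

184/17 hours

In the first 7 hours Ines alone does 7/12 of the job, leaving 5/12.
Once everyone is working, combined rate: 1/12 + 1/39 = (13 + 4)/156 = 17/156 per hour.
Remaining 5/12 at 17/156 per hour takes 65/17 hours.
Total from the start = 7 + 65/17 = 184/17 hours.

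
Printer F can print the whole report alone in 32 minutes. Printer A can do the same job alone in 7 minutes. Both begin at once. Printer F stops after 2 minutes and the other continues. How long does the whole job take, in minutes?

In the first 2 minutes the combined rate is 39/224, so 39/112 of the job is done, leaving 73/112.
After printer F leaves the rate is 1/7 per minute; the remaining 73/112 takes 73/16 minutes.
Total = 2 + 73/16 = 105/16 minutes.

105/16 minutes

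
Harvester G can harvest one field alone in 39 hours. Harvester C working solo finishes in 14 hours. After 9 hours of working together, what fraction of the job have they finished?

159/182

Combined rate: 1/39 + 1/14 = (14 + 39)/546 = 53/546 per hour.
In 9 hours they complete 9·53/546 = 159/182 of the job.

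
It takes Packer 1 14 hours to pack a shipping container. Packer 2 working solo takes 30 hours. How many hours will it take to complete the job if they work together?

105/11 hours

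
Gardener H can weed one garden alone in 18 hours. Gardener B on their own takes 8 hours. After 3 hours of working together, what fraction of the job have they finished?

13/24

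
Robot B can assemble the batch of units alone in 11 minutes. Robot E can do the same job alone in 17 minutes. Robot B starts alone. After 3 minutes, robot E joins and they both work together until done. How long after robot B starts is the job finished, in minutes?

55/7 minutes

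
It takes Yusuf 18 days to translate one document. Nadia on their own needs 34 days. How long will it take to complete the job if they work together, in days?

Combined rate: 1/18 + 1/34 = (17 + 9)/306 = 26/306 = 13/153 per day.
Time = 1 ÷ (13/153) = 153/13 days.

153/13 days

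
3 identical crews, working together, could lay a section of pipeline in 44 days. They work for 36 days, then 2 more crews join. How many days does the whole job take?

One crew does 1/132 of the job per day.
After 36 days with 3 crews, 9/11 is done (2/11 left).
With 5 crews the rate is 5/132, so the rest takes 2/11 ÷ 5/132 = 24/5 days.
Total = 36 + 24/5 = 204/5 days.

204/5 days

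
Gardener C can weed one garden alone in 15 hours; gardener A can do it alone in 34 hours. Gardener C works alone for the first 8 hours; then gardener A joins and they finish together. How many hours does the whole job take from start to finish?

90/7 hours

In 8 hours gardener C does 8/15 of the job, leaving 7/15.
Gardener C and gardener A together work at 49/510 per hour, so finishing takes 7/15 ÷ 49/510 = 34/7 hours.
Total time = 8 + 34/7 = 90/7 hours.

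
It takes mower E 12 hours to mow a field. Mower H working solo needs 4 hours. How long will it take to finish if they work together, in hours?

3 hours

Combined rate: 1/12 + 1/4 = (1 + 3)/12 = 4/12 = 1/3 per hour.
Time = 1 ÷ (1/3) = 3 hours.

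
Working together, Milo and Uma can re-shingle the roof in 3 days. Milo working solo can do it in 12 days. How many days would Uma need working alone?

4 days

Combined rate is 1/3 per day.
Known contribution: 1/12 per day.
So Uma's rate is 1/3 − 1/12 = 1/4, meaning 4 days alone.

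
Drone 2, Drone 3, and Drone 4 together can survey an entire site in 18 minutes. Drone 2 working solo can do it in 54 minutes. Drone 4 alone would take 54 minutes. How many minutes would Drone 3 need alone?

Combined rate is 1/18 per minute.
Known contribution: 1/54 + 1/54 = (1 + 1)/54 = 2/54 = 1/27 per minute.
So Drone 3's rate is 1/18 − 1/27 = 1/54, meaning 54 minutes alone.

54 minutes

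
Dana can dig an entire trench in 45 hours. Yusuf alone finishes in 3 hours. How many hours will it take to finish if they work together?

45/16 hours

With two workers the combined time is the product over the sum: 45·3/(45+3) = 135/48 = 45/16 hours.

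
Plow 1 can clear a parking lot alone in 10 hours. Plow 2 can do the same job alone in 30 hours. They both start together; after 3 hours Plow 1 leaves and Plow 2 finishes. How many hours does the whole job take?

21 hours

In the first 3 hours the combined rate is 2/15, so 2/5 of the job is done, leaving 3/5.
After Plow 1 leaves the rate is 1/30 per hour; the remaining 3/5 takes 18 hours.
Total = 3 + 18 = 21 hours.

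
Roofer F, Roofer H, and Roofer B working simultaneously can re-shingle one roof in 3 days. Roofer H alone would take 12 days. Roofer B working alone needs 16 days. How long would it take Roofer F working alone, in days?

Combined rate is 1/3 per day.
Known contribution: 1/12 + 1/16 = (4 + 3)/48 = 7/48 per day.
So Roofer F's rate is 1/3 − 7/48 = 3/16, meaning 16/3 days alone.

16/3 days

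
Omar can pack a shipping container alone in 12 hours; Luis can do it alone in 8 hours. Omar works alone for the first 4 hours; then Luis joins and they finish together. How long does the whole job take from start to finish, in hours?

In 4 hours Omar does 4/12 = 1/3 of the job, leaving 2/3.
Omar and Luis together work at 5/24 per hour, so finishing takes 2/3 ÷ 5/24 = 16/5 hours.
Total time = 4 + 16/5 = 36/5 hours.

36/5 hours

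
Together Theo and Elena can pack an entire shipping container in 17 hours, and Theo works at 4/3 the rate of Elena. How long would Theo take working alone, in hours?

119/4 hours

Let Elena's rate be r; then Theo's rate is (4/3)r, so together (4/3 + 1)r = (7/3)r = 1/17.
Thus r = 3/119 per hour.
Elena alone: 119/3 hours; Theo alone: 119/4 hours.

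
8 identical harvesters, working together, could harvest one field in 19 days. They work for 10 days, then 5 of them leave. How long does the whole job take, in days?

34 days

One harvester does 1/152 of the job per day.
After 10 days with 8 harvesters, 10/19 is done (9/19 left).
With 3 harvesters the rate is 3/152, so the rest takes 9/19 ÷ 3/152 = 24 days.
Total = 10 + 24 = 34 days.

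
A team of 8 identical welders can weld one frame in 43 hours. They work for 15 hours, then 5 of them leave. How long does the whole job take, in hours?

269/3 hours

One welder does 1/344 of the job per hour.
After 15 hours with 8 welders, 15/43 is done (28/43 left).
With 3 welders the rate is 3/344, so the rest takes 28/43 ÷ 3/344 = 224/3 hours.
Total = 15 + 224/3 = 269/3 hours.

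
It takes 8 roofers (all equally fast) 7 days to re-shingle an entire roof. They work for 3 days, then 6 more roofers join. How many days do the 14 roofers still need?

16/7 days

One roofer does 1/56 of the job per day.
After 3 days with 8 roofers, 3/7 is done (4/7 left).
With 14 roofers the rate is 14/56 = 1/4, so the rest takes 4/7 ÷ 1/4 = 16/7 days.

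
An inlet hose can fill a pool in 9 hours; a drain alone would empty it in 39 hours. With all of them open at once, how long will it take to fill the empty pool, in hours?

117/10 hours

Net rate = 1/9 − 1/39 = (13 − 3)/117 = 10/117 per hour.
Filling time = 1 ÷ (10/117) = 117/10 hours.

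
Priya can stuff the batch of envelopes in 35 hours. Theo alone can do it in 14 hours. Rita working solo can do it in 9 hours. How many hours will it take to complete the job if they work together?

90/19 hours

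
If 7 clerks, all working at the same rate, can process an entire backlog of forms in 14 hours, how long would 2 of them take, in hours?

Total work is 7·14 = 98 clerk-hours.
With 2 clerks: 98/2 = 49 hours.

49 hours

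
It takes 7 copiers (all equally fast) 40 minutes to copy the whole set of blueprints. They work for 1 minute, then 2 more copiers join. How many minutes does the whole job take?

One copier does 1/280 of the job per minute.
After 1 minute with 7 copiers, 1/40 is done (39/40 left).
With 9 copiers the rate is 9/280, so the rest takes 39/40 ÷ 9/280 = 91/3 minutes.
Total = 1 + 91/3 = 94/3 minutes.

94/3 minutes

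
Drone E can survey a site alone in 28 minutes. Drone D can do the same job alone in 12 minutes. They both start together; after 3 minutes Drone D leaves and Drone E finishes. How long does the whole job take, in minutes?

In the first 3 minutes the combined rate is 5/42, so 5/14 of the job is done, leaving 9/14.
After Drone D leaves the rate is 1/28 per minute; the remaining 9/14 takes 18 minutes.
Total = 3 + 18 = 21 minutes.

21 minutes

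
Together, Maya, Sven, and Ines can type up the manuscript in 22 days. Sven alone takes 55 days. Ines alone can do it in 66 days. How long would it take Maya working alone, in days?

165/2 days

Combined rate is 1/22 per day.
Known contribution: 1/55 + 1/66 = (6 + 5)/330 = 11/330 = 1/30 per day.
So Maya's rate is 1/22 − 1/30 = 2/165, meaning 165/2 days alone.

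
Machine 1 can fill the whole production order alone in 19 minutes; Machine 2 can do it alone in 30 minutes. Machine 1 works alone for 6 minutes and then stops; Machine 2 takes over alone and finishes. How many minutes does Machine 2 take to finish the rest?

390/19 minutes

In 6 minutes Machine 1 does 6/19 of the job, leaving 13/19.
Machine 2 works at 1/30 per minute, so finishing takes 13/19 ÷ 1/30 = 390/19 minutes.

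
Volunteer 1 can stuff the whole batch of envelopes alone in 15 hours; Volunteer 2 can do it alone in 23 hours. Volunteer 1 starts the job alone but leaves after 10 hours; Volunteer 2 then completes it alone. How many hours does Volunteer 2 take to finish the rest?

In 10 hours Volunteer 1 does 10/15 = 2/3 of the job, leaving 1/3.
Volunteer 2 works at 1/23 per hour, so finishing takes 1/3 ÷ 1/23 = 23/3 hours.

23/3 hours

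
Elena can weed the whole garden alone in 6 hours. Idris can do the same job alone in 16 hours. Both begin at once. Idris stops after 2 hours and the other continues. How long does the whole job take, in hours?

In the first 2 hours the combined rate is 11/48, so 11/24 of the job is done, leaving 13/24.
After Idris leaves the rate is 1/6 per hour; the remaining 13/24 takes 13/4 hours.
Total = 2 + 13/4 = 21/4 hours.

21/4 hours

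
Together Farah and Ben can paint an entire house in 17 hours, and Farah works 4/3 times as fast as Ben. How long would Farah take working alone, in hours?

119/4 hours

Let Ben's rate be r; then Farah's rate is (4/3)r, so together (4/3 + 1)r = (7/3)r = 1/17.
Thus r = 3/119 per hour.
Ben alone: 119/3 hours; Farah alone: 119/4 hours.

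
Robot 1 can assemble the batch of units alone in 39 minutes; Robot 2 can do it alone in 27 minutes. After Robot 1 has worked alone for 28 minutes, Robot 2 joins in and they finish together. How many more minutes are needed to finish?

In 28 minutes Robot 1 does 28/39 of the job, leaving 11/39.
Robot 1 and Robot 2 together work at 22/351 per minute, so finishing takes 11/39 ÷ 22/351 = 9/2 minutes.

9/2 minutes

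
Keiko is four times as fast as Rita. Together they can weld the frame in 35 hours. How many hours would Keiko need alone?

175/4 hours

Let Rita's rate be r; then Keiko's rate is 4r, so together (4 + 1)r = 5r = 1/35.
Thus r = 1/175 per hour.
Rita alone: 175 hours; Keiko alone: 175/4 hours.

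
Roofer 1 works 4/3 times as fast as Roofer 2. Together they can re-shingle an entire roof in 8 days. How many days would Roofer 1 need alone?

Let Roofer 2's rate be r; then Roofer 1's rate is (4/3)r, so together (4/3 + 1)r = (7/3)r = 1/8.
Thus r = 3/56 per day.
Roofer 2 alone: 56/3 days; Roofer 1 alone: 14 days.

14 days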